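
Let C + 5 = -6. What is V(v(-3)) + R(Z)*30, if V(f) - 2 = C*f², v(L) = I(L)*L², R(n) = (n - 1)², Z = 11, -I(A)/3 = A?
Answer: -69169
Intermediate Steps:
C = -11 (C = -5 - 6 = -11)
I(A) = -3*A
R(n) = (-1 + n)²
v(L) = -3*L³ (v(L) = (-3*L)*L² = -3*L³)
V(f) = 2 - 11*f²
V(v(-3)) + R(Z)*30 = (2 - 11*(-3*(-3)³)²) + (-1 + 11)²*30 = (2 - 11*(-3*(-27))²) + 10²*30 = (2 - 11*81²) + 100*30 = (2 - 11*6561) + 3000 = (2 - 72171) + 3000 = -72169 + 3000 = -69169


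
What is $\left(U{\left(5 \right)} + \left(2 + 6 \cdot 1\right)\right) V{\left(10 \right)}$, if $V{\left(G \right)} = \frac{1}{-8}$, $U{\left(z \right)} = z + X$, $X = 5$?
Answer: $- \frac{9}{4} \approx -2.25$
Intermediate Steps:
$U{\left(z \right)} = 5 + z$ ($U{\left(z \right)} = z + 5 = 5 + z$)
$V{\left(G \right)} = - \frac{1}{8}$
$\left(U{\left(5 \right)} + \left(2 + 6 \cdot 1\right)\right) V{\left(10 \right)} = \left(\left(5 + 5\right) + \left(2 + 6 \cdot 1\right)\right) \left(- \frac{1}{8}\right) = \left(10 + \left(2 + 6\right)\right) \left(- \frac{1}{8}\right) = \left(10 + 8\right) \left(- \frac{1}{8}\right) = 18 \left(- \frac{1}{8}\right) = - \frac{9}{4}$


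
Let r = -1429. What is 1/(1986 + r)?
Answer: 1/557 ≈ 0.0017953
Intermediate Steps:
1/(1986 + r) = 1/(1986 - 1429) = 1/557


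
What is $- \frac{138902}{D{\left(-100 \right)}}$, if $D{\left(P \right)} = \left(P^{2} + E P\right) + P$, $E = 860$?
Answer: $\frac{69451}{38050} \approx 1.8253$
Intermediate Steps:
$D{\left(P \right)} = P^{2} + 861 P$ ($D{\left(P \right)} = \left(P^{2} + 860 P\right) + P = P^{2} + 861 P$)
$- \frac{138902}{D{\left(-100 \right)}} = - \frac{138902}{\left(-100\right) \left(861 - 100\right)} = - \frac{138902}{\left(-100\right) 761} = - \frac{138902}{-76100} = \left(-138902\right) \left(- \frac{1}{76100}\right) = \frac{69451}{38050}$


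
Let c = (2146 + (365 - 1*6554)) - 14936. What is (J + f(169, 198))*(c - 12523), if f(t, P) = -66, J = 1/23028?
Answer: 1259953163/606 ≈ 2.0791e+6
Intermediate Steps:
J = 1/23028 ≈ 4.3425e-5
c = -18979 (c = (2146 + (365 - 6554)) - 14936 = (2146 - 6189) - 14936 = -4043 - 14936 = -18979)
(J + f(169, 198))*(c - 12523) = (1/23028 - 66)*(-18979 - 12523) = -1519847/23028*(-31502) = 1259953163/606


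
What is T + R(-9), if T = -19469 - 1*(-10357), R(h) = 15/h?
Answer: -27341/3 ≈ -9113.7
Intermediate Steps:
T = -9112 (T = -19469 + 10357 = -9112)
T + R(-9) = -9112 + 15/(-9) = -9112 + 15*(-1/9) = -9112 - 5/3 = -27341/3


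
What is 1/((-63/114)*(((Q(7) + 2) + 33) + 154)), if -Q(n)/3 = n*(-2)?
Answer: -38/4851 ≈ -0.0078334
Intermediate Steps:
Q(n) = 6*n (Q(n) = -3*n*(-2) = -(-6)*n = 6*n)
1/((-63/114)*(((Q(7) + 2) + 33) + 154)) = 1/((-63/114)*(((6*7 + 2) + 33) + 154)) = 1/((-63*1/114)*(((42 + 2) + 33) + 154)) = 1/(-21*((44 + 33) + 154)/38) = 1/(-21*(77 + 154)/38) = 1/(-21/38*231) = 1/(-4851/38) = -38/4851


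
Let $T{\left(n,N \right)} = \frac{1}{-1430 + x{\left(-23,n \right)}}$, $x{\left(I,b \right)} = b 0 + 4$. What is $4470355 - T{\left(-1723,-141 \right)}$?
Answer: $\frac{6374726231}{1426} \approx 4.4704 \cdot 10^{6}$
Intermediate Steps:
$x{\left(I,b \right)} = 4$ ($x{\left(I,b \right)} = 0 + 4 = 4$)
$T{\left(n,N \right)} = - \frac{1}{1426}$ ($T{\left(n,N \right)} = \frac{1}{-1430 + 4} = \frac{1}{-1426} = - \frac{1}{1426}$)
$4470355 - T{\left(-1723,-141 \right)} = 4470355 - - \frac{1}{1426} = 4470355 + \frac{1}{1426} = \frac{6374726231}{1426}$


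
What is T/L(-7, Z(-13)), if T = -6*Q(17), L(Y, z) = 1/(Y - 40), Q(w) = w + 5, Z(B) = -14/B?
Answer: 6204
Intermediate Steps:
Q(w) = 5 + w
L(Y, z) = 1/(-40 + Y)
T = -132 (T = -6*(5 + 17) = -6*22 = -132)
T/L(-7, Z(-13)) = -132/(1/(-40 - 7)) = -132/(1/(-47)) = -132/(-1/47) = -132*(-47) = 6204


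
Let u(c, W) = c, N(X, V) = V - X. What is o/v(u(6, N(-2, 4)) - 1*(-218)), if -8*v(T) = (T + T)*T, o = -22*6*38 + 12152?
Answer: -223/392 ≈ -0.56888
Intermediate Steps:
o = 7136 (o = -132*38 + 12152 = -5016 + 12152 = 7136)
v(T) = -T²/4 (v(T) = -(T + T)*T/8 = -2*T*T/8 = -T²/4)
o/v(u(6, N(-2, 4)) - 1*(-218)) = 7136/((-(6 - 1*(-218))²/4)) = 7136/((-(6 + 218)²/4)) = 7136/((-¼*224²)) = 7136/((-¼*50176)) = 7136/(-12544) = 7136*(-1/12544) = -223/392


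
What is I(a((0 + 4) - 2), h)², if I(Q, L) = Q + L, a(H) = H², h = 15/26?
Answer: 14161/676 ≈ 20.948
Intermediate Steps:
h = 15/26 (h = 15*(1/26) = 15/26 ≈ 0.57692)
I(Q, L) = L + Q
I(a((0 + 4) - 2), h)² = (15/26 + ((0 + 4) - 2)²)² = (15/26 + (4 - 2)²)² = (15/26 + 2²)² = (15/26 + 4)² = (119/26)² = 14161/676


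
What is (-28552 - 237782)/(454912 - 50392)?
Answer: -44389/67420 ≈ -0.65839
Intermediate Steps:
(-28552 - 237782)/(454912 - 50392) = -266334/404520 = -266334*1/404520 = -44389/67420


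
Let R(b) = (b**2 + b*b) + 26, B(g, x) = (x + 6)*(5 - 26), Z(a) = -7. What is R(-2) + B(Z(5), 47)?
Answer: -1079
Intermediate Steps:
B(g, x) = -126 - 21*x (B(g, x) = (6 + x)*(-21) = -126 - 21*x)
R(b) = 26 + 2*b**2 (R(b) = (b**2 + b**2) + 26 = 2*b**2 + 26 = 26 + 2*b**2)
R(-2) + B(Z(5), 47) = (26 + 2*(-2)**2) + (-126 - 21*47) = (26 + 2*4) + (-126 - 987) = (26 + 8) - 1113 = 34 - 1113 = -1079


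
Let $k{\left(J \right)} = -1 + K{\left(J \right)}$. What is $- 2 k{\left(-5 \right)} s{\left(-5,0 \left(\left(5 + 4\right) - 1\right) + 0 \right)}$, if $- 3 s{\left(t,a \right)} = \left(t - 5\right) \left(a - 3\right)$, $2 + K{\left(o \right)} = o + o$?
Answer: $-260$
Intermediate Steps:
$K{\left(o \right)} = -2 + 2 o$ ($K{\left(o \right)} = -2 + \left(o + o\right) = -2 + 2 o$)
$k{\left(J \right)} = -3 + 2 J$ ($k{\left(J \right)} = -1 + \left(-2 + 2 J\right) = -3 + 2 J$)
$s{\left(t,a \right)} = - \frac{\left(-5 + t\right) \left(-3 + a\right)}{3}$ ($s{\left(t,a \right)} = - \frac{\left(t - 5\right) \left(a - 3\right)}{3} = - \frac{\left(-5 + t\right) \left(-3 + a\right)}{3}$)
$- 2 k{\left(-5 \right)} s{\left(-5,0 \left(\left(5 + 4\right) - 1\right) + 0 \right)} = - 2 \left(-3 + 2 \left(-5\right)\right) \left(-5 - 5 + \frac{5 \left(0 \left(\left(5 + 4\right) - 1\right) + 0\right)}{3} - \frac{1}{3} \left(0 \left(\left(5 + 4\right) - 1\right) + 0\right) \left(-5\right)\right) = - 2 \left(-3 - 10\right) \left(-5 - 5 + \frac{5 \left(0 \left(9 - 1\right) + 0\right)}{3} - \frac{1}{3} \left(0 \left(9 - 1\right) + 0\right) \left(-5\right)\right) = \left(-2\right) \left(-13\right) \left(-5 - 5 + \frac{5 \left(0 \cdot 8 + 0\right)}{3} - \frac{1}{3} \left(0 \cdot 8 + 0\right) \left(-5\right)\right) = 26 \left(-5 - 5 + \frac{5 \left(0 + 0\right)}{3} - \frac{1}{3} \left(0 + 0\right) \left(-5\right)\right) = 26 \left(-5 - 5 + \frac{5}{3} \cdot 0 - 0 \left(-5\right)\right) = 26 \left(-5 - 5 + 0 + 0\right) = 26 \left(-10\right) = -260$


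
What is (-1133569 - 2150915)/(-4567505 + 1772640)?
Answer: 3284484/2794865 ≈ 1.1752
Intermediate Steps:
(-1133569 - 2150915)/(-4567505 + 1772640) = -3284484/(-2794865) = -3284484*(-1/2794865) = 3284484/2794865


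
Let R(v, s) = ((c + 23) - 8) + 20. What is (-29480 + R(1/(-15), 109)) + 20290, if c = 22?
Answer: -9133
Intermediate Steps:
R(v, s) = 57 (R(v, s) = ((22 + 23) - 8) + 20 = (45 - 8) + 20 = 37 + 20 = 57)
(-29480 + R(1/(-15), 109)) + 20290 = (-29480 + 57) + 20290 = -29423 + 20290 = -9133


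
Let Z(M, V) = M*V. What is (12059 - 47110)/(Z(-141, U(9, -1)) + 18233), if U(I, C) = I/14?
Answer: -490714/253993 ≈ -1.9320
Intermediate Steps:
U(I, C) = I/14 (U(I, C) = I*(1/14) = I/14)
(12059 - 47110)/(Z(-141, U(9, -1)) + 18233) = (12059 - 47110)/(-141*9/14 + 18233) = -35051/(-141*9/14 + 18233) = -35051/(-1269/14 + 18233) = -35051/253993/14 = -35051*14/253993 = -490714/253993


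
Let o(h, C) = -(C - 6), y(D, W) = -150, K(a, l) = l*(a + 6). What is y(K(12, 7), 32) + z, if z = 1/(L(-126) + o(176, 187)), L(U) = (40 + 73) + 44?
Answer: -3601/24 ≈ -150.04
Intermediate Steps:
K(a, l) = l*(6 + a)
L(U) = 157 (L(U) = 113 + 44 = 157)
o(h, C) = 6 - C (o(h, C) = -(-6 + C) = 6 - C)
z = -1/24 (z = 1/(157 + (6 - 1*187)) = 1/(157 + (6 - 187)) = 1/(157 - 181) = 1/(-24) = -1/24 ≈ -0.041667)
y(K(12, 7), 32) + z = -150 - 1/24 = -3601/24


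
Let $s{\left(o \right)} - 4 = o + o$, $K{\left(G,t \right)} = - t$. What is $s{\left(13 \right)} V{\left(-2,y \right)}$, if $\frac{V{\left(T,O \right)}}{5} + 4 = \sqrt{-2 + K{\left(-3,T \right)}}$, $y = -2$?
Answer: $-600$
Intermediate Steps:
$V{\left(T,O \right)} = -20 + 5 \sqrt{-2 - T}$
$s{\left(o \right)} = 4 + 2 o$ ($s{\left(o \right)} = 4 + \left(o + o\right) = 4 + 2 o$)
$s{\left(13 \right)} V{\left(-2,y \right)} = \left(4 + 2 \cdot 13\right) \left(-20 + 5 \sqrt{-2 - -2}\right) = \left(4 + 26\right) \left(-20 + 5 \sqrt{-2 + 2}\right) = 30 \left(-20 + 5 \sqrt{0}\right) = 30 \left(-20 + 5 \cdot 0\right) = 30 \left(-20 + 0\right) = 30 \left(-20\right) = -600$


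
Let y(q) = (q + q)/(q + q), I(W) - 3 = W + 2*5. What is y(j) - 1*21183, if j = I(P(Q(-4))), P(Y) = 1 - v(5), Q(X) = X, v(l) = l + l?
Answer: -21182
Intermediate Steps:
v(l) = 2*l
P(Y) = -9 (P(Y) = 1 - 2*5 = 1 - 1*10 = 1 - 10 = -9)
I(W) = 13 + W (I(W) = 3 + (W + 2*5) = 3 + (W + 10) = 3 + (10 + W) = 13 + W)
j = 4 (j = 13 - 9 = 4)
y(q) = 1 (y(q) = (2*q)/((2*q)) = (2*q)*(1/(2*q)) = 1)
y(j) - 1*21183 = 1 - 1*21183 = 1 - 21183 = -21182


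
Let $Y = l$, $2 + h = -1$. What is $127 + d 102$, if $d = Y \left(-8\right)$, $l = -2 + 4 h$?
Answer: $11551$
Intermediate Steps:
$h = -3$ ($h = -2 - 1 = -3$)
$l = -14$ ($l = -2 + 4 \left(-3\right) = -2 - 12 = -14$)
$Y = -14$
$d = 112$ ($d = \left(-14\right) \left(-8\right) = 112$)
$127 + d 102 = 127 + 112 \cdot 102 = 127 + 11424 = 11551$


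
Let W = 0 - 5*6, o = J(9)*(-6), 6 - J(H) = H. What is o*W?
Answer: -540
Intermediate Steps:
J(H) = 6 - H
o = 18 (o = (6 - 1*9)*(-6) = (6 - 9)*(-6) = -3*(-6) = 18)
W = -30 (W = 0 - 30 = -30)
o*W = 18*(-30) = -540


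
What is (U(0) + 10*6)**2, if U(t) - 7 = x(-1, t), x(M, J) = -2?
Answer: 4225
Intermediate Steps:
U(t) = 5 (U(t) = 7 - 2 = 5)
(U(0) + 10*6)**2 = (5 + 10*6)**2 = (5 + 60)**2 = 65**2 = 4225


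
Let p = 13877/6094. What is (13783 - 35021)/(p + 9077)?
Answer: -129424372/55329115 ≈ -2.3392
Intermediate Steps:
p = 13877/6094 (p = 13877*(1/6094) = 13877/6094 ≈ 2.2772)
(13783 - 35021)/(p + 9077) = (13783 - 35021)/(13877/6094 + 9077) = -21238/55329115/6094 = -21238*6094/55329115 = -129424372/55329115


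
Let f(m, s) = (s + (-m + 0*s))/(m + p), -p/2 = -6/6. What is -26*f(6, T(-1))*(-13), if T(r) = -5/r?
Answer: -169/4 ≈ -42.250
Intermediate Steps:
p = 2 (p = -(-12)/6 = -2*(-1) = 2)
f(m, s) = (s - m)/(2 + m) (f(m, s) = (s + (-m + 0*s))/(m + 2) = (s + (-m + 0))/(2 + m) = (s - m)/(2 + m))
-26*f(6, T(-1))*(-13) = -26*(-5/(-1) - 1*6)/(2 + 6)*(-13) = -26*(-5*(-1) - 6)/8*(-13) = -13*(5 - 6)/4*(-13) = -13*(-1)/4*(-13) = -26*(-1/8)*(-13) = (13/4)*(-13) = -169/4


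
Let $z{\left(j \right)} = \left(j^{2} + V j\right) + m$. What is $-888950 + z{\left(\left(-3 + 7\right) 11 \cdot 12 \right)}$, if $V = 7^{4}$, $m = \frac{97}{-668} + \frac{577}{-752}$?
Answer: $\frac{82579151613}{125584} \approx 6.5756 \cdot 10^{5}$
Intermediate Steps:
$m = - \frac{114595}{125584}$ ($m = 97 \left(- \frac{1}{668}\right) + 577 \left(- \frac{1}{752}\right) = - \frac{97}{668} - \frac{577}{752} = - \frac{114595}{125584} \approx -0.9125$)
$V = 2401$
$z{\left(j \right)} = - \frac{114595}{125584} + j^{2} + 2401 j$ ($z{\left(j \right)} = \left(j^{2} + 2401 j\right) - \frac{114595}{125584} = - \frac{114595}{125584} + j^{2} + 2401 j$)
$-888950 + z{\left(\left(-3 + 7\right) 11 \cdot 12 \right)} = -888950 + \left(- \frac{114595}{125584} + \left(\left(-3 + 7\right) 11 \cdot 12\right)^{2} + 2401 \left(-3 + 7\right) 11 \cdot 12\right) = -888950 + \left(- \frac{114595}{125584} + \left(4 \cdot 11 \cdot 12\right)^{2} + 2401 \cdot 4 \cdot 11 \cdot 12\right) = -888950 + \left(- \frac{114595}{125584} + \left(44 \cdot 12\right)^{2} + 2401 \cdot 44 \cdot 12\right) = -888950 + \left(- \frac{114595}{125584} + 528^{2} + 2401 \cdot 528\right) = -888950 + \left(- \frac{114595}{125584} + 278784 + 1267728\right) = -888950 + \frac{194217048413}{125584} = \frac{82579151613}{125584}$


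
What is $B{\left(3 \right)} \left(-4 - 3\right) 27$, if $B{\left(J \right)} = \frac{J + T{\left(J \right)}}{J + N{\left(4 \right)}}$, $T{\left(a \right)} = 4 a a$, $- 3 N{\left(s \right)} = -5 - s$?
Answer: $- \frac{2457}{2} \approx -1228.5$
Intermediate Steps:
$N{\left(s \right)} = \frac{5}{3} + \frac{s}{3}$ ($N{\left(s \right)} = - \frac{-5 - s}{3} = \frac{5}{3} + \frac{s}{3}$)
$T{\left(a \right)} = 4 a^{2}$
$B{\left(J \right)} = \frac{J + 4 J^{2}}{3 + J}$ ($B{\left(J \right)} = \frac{J + 4 J^{2}}{J + \left(\frac{5}{3} + \frac{1}{3} \cdot 4\right)} = \frac{J + 4 J^{2}}{J + \left(\frac{5}{3} + \frac{4}{3}\right)} = \frac{J + 4 J^{2}}{J + 3} = \frac{J + 4 J^{2}}{3 + J}$)
$B{\left(3 \right)} \left(-4 - 3\right) 27 = \frac{3 \left(1 + 4 \cdot 3\right)}{3 + 3} \left(-4 - 3\right) 27 = \frac{3 \left(1 + 12\right)}{6} \left(-7\right) 27 = 3 \cdot \frac{1}{6} \cdot 13 \left(-7\right) 27 = \frac{13}{2} \left(-7\right) 27 = \left(- \frac{91}{2}\right) 27 = - \frac{2457}{2}$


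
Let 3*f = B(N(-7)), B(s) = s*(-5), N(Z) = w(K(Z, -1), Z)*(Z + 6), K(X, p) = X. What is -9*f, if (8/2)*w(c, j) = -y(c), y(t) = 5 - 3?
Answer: 15/2 ≈ 7.5000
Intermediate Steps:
y(t) = 2
w(c, j) = -½ (w(c, j) = (-1*2)/4 = (¼)*(-2) = -½)
N(Z) = -3 - Z/2 (N(Z) = -(Z + 6)/2 = -(6 + Z)/2 = -3 - Z/2)
B(s) = -5*s
f = -⅚ (f = (-5*(-3 - ½*(-7)))/3 = (-5*(-3 + 7/2))/3 = (-5*½)/3 = (⅓)*(-5/2) = -⅚ ≈ -0.83333)
-9*f = -9*(-⅚) = 15/2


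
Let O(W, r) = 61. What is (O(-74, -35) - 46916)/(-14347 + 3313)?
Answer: 46855/11034 ≈ 4.2464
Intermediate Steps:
(O(-74, -35) - 46916)/(-14347 + 3313) = (61 - 46916)/(-14347 + 3313) = -46855/(-11034) = -46855*(-1/11034) = 46855/11034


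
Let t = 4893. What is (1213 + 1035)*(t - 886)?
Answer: 9007736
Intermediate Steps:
(1213 + 1035)*(t - 886) = (1213 + 1035)*(4893 - 886) = 2248*4007 = 9007736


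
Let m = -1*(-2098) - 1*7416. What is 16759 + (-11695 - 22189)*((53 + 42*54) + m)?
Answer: 101567107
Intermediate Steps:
m = -5318 (m = 2098 - 7416 = -5318)
16759 + (-11695 - 22189)*((53 + 42*54) + m) = 16759 + (-11695 - 22189)*((53 + 42*54) - 5318) = 16759 - 33884*((53 + 2268) - 5318) = 16759 - 33884*(2321 - 5318) = 16759 - 33884*(-2997) = 16759 + 101550348 = 101567107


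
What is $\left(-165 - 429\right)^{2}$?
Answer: $352836$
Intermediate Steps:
$\left(-165 - 429\right)^{2} = \left(-594\right)^{2} = 352836$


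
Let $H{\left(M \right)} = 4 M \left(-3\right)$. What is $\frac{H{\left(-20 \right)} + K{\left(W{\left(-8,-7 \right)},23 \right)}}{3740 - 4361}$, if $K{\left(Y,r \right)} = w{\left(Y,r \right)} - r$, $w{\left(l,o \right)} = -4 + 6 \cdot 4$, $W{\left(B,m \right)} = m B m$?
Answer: $- \frac{79}{207} \approx -0.38164$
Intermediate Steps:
$W{\left(B,m \right)} = B m^{2}$ ($W{\left(B,m \right)} = B m m = B m^{2}$)
$H{\left(M \right)} = - 12 M$
$w{\left(l,o \right)} = 20$ ($w{\left(l,o \right)} = -4 + 24 = 20$)
$K{\left(Y,r \right)} = 20 - r$
$\frac{H{\left(-20 \right)} + K{\left(W{\left(-8,-7 \right)},23 \right)}}{3740 - 4361} = \frac{\left(-12\right) \left(-20\right) + \left(20 - 23\right)}{3740 - 4361} = \frac{240 + \left(20 - 23\right)}{-621} = \left(240 - 3\right) \left(- \frac{1}{621}\right) = 237 \left(- \frac{1}{621}\right) = - \frac{79}{207}$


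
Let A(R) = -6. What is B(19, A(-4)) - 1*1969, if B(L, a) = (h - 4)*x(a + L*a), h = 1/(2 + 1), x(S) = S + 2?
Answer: -4609/3 ≈ -1536.3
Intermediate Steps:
x(S) = 2 + S
h = ⅓ (h = 1/3 = ⅓ ≈ 0.33333)
B(L, a) = -22/3 - 11*a/3 - 11*L*a/3 (B(L, a) = (⅓ - 4)*(2 + (a + L*a)) = -11*(2 + a + L*a)/3 = -22/3 - 11*a/3 - 11*L*a/3)
B(19, A(-4)) - 1*1969 = (-22/3 - 11/3*(-6)*(1 + 19)) - 1*1969 = (-22/3 - 11/3*(-6)*20) - 1969 = (-22/3 + 440) - 1969 = 1298/3 - 1969 = -4609/3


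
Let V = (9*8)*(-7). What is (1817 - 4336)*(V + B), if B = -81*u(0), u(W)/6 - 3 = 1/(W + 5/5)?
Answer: 6166512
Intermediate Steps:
u(W) = 18 + 6/(1 + W) (u(W) = 18 + 6/(W + 5/5) = 18 + 6/(W + 5*(1/5)) = 18 + 6/(W + 1) = 18 + 6/(1 + W))
B = -1944 (B = -486*(4 + 3*0)/(1 + 0) = -486*(4 + 0)/1 = -486*4 = -81*24 = -1944)
V = -504 (V = 72*(-7) = -504)
(1817 - 4336)*(V + B) = (1817 - 4336)*(-504 - 1944) = -2519*(-2448) = 6166512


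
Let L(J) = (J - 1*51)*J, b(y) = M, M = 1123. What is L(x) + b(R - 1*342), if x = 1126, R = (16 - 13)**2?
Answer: 1211573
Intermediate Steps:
R = 9 (R = 3**2 = 9)
b(y) = 1123
L(J) = J*(-51 + J) (L(J) = (J - 51)*J = (-51 + J)*J = J*(-51 + J))
L(x) + b(R - 1*342) = 1126*(-51 + 1126) + 1123 = 1126*1075 + 1123 = 1210450 + 1123 = 1211573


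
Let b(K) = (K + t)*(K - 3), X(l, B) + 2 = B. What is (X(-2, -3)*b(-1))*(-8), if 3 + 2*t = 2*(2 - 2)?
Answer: 400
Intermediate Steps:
t = -3/2 (t = -3/2 + (2*(2 - 2))/2 = -3/2 + (2*0)/2 = -3/2 + (½)*0 = -3/2 + 0 = -3/2 ≈ -1.5000)
X(l, B) = -2 + B
b(K) = (-3 + K)*(-3/2 + K) (b(K) = (K - 3/2)*(K - 3) = (-3/2 + K)*(-3 + K) = (-3 + K)*(-3/2 + K))
(X(-2, -3)*b(-1))*(-8) = ((-2 - 3)*(9/2 + (-1)² - 9/2*(-1)))*(-8) = -5*(9/2 + 1 + 9/2)*(-8) = -5*10*(-8) = -50*(-8) = 400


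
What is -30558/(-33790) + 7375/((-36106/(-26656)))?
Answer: 237278994541/43572205 ≈ 5445.6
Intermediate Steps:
-30558/(-33790) + 7375/((-36106/(-26656))) = -30558*(-1/33790) + 7375/((-36106*(-1/26656))) = 15279/16895 + 7375/(2579/1904) = 15279/16895 + 7375*(1904/2579) = 15279/16895 + 14042000/2579 = 237278994541/43572205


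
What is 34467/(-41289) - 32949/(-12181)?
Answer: 313529578/167647103 ≈ 1.8702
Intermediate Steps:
34467/(-41289) - 32949/(-12181) = 34467*(-1/41289) - 32949*(-1/12181) = -11489/13763 + 32949/12181 = 313529578/167647103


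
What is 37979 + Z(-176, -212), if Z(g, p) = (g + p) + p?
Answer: 37379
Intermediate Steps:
Z(g, p) = g + 2*p
37979 + Z(-176, -212) = 37979 + (-176 + 2*(-212)) = 37979 + (-176 - 424) = 37979 - 600 = 37379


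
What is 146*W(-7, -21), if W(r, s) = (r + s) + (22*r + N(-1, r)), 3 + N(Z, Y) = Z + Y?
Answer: -28178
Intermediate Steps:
N(Z, Y) = -3 + Y + Z (N(Z, Y) = -3 + (Z + Y) = -3 + (Y + Z) = -3 + Y + Z)
W(r, s) = -4 + s + 24*r (W(r, s) = (r + s) + (22*r + (-3 + r - 1)) = (r + s) + (22*r + (-4 + r)) = (r + s) + (-4 + 23*r) = -4 + s + 24*r)
146*W(-7, -21) = 146*(-4 - 21 + 24*(-7)) = 146*(-4 - 21 - 168) = 146*(-193) = -28178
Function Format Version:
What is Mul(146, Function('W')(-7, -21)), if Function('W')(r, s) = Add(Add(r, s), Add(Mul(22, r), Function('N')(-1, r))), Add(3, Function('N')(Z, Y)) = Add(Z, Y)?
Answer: -28178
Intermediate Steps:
Function('N')(Z, Y) = Add(-3, Y, Z) (Function('N')(Z, Y) = Add(-3, Add(Z, Y)) = Add(-3, Add(Y, Z)) = Add(-3, Y, Z))
Function('W')(r, s) = Add(-4, s, Mul(24, r)) (Function('W')(r, s) = Add(Add(r, s), Add(Mul(22, r), Add(-3, r, -1))) = Add(Add(r, s), Add(Mul(22, r), Add(-4, r))) = Add(Add(r, s), Add(-4, Mul(23, r))) = Add(-4, s, Mul(24, r)))
Mul(146, Function('W')(-7, -21)) = Mul(146, Add(-4, -21, Mul(24, -7))) = Mul(146, Add(-4, -21, -168)) = Mul(146, -193) = -28178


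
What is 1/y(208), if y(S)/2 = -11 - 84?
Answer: -1/190 ≈ -0.0052632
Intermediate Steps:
y(S) = -190 (y(S) = 2*(-11 - 84) = 2*(-95) = -190)
1/y(208) = 1/(-190) = -1/190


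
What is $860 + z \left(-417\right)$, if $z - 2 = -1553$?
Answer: $647627$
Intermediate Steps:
$z = -1551$ ($z = 2 - 1553 = -1551$)
$860 + z \left(-417\right) = 860 - -646767 = 860 + 646767 = 647627$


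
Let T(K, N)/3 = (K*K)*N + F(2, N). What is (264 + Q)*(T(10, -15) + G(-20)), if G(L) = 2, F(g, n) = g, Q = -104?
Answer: -718720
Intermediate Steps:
T(K, N) = 6 + 3*N*K² (T(K, N) = 3*((K*K)*N + 2) = 3*(K²*N + 2) = 3*(N*K² + 2) = 3*(2 + N*K²) = 6 + 3*N*K²)
(264 + Q)*(T(10, -15) + G(-20)) = (264 - 104)*((6 + 3*(-15)*10²) + 2) = 160*((6 + 3*(-15)*100) + 2) = 160*((6 - 4500) + 2) = 160*(-4494 + 2) = 160*(-4492) = -718720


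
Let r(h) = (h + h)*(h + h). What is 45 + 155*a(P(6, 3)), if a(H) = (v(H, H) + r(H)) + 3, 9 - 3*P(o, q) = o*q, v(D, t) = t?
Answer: 5625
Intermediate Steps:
P(o, q) = 3 - o*q/3
r(h) = 4*h**2 (r(h) = (2*h)*(2*h) = 4*h**2)
a(H) = 3 + H + 4*H**2 (a(H) = (H + 4*H**2) + 3 = 3 + H + 4*H**2)
45 + 155*a(P(6, 3)) = 45 + 155*(3 + (3 - 1/3*6*3) + 4*(3 - 1/3*6*3)**2) = 45 + 155*(3 + (3 - 6) + 4*(3 - 6)**2) = 45 + 155*(3 - 3 + 4*(-3)**2) = 45 + 155*(3 - 3 + 4*9) = 45 + 155*(3 - 3 + 36) = 45 + 155*36 = 45 + 5580 = 5625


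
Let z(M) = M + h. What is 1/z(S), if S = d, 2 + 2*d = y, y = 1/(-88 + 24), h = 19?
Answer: 128/2303 ≈ 0.055580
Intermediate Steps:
y = -1/64 (y = 1/(-64) = -1/64 ≈ -0.015625)
d = -129/128 (d = -1 + (½)*(-1/64) = -1 - 1/128 = -129/128 ≈ -1.0078)
S = -129/128 ≈ -1.0078
z(M) = 19 + M (z(M) = M + 19 = 19 + M)
1/z(S) = 1/(19 - 129/128) = 1/(2303/128) = 128/2303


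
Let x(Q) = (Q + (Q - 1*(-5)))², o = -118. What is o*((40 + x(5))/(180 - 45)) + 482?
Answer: 6760/27 ≈ 250.37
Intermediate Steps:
x(Q) = (5 + 2*Q)² (x(Q) = (Q + (Q + 5))² = (Q + (5 + Q))² = (5 + 2*Q)²)
o*((40 + x(5))/(180 - 45)) + 482 = -118*(40 + (5 + 2*5)²)/(180 - 45) + 482 = -118*(40 + (5 + 10)²)/135 + 482 = -118*(40 + 15²)/135 + 482 = -118*(40 + 225)/135 + 482 = -31270/135 + 482 = -118*53/27 + 482 = -6254/27 + 482 = 6760/27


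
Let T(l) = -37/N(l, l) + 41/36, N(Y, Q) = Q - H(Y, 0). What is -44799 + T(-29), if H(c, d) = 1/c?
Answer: -112887391/2520 ≈ -44797.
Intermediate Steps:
N(Y, Q) = Q - 1/Y
T(l) = 41/36 - 37/(l - 1/l) (T(l) = -37/(l - 1/l) + 41/36 = 41/36 - 37/(l - 1/l))
-44799 + T(-29) = -44799 + (41/36 - 37/(-29 - 1/(-29))) = -44799 + (41/36 - 37/(-29 - 1*(-1/29))) = -44799 + (41/36 - 37/(-29 + 1/29)) = -44799 + (41/36 - 37/(-840/29)) = -44799 + (41/36 - 37*(-29/840)) = -44799 + (41/36 + 1073/840) = -44799 + 6089/2520 = -112887391/2520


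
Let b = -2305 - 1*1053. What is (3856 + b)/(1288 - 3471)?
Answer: -498/2183 ≈ -0.22813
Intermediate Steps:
b = -3358 (b = -2305 - 1053 = -3358)
(3856 + b)/(1288 - 3471) = (3856 - 3358)/(1288 - 3471) = 498/(-2183) = 498*(-1/2183) = -498/2183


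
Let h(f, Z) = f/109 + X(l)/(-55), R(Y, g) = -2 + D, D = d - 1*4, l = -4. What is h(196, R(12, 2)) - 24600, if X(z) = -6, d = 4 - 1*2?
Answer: -147465566/5995 ≈ -24598.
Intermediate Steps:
d = 2 (d = 4 - 2 = 2)
D = -2 (D = 2 - 1*4 = 2 - 4 = -2)
R(Y, g) = -4 (R(Y, g) = -2 - 2 = -4)
h(f, Z) = 6/55 + f/109 (h(f, Z) = f/109 - 6/(-55) = f*(1/109) - 6*(-1/55) = f/109 + 6/55 = 6/55 + f/109)
h(196, R(12, 2)) - 24600 = (6/55 + (1/109)*196) - 24600 = (6/55 + 196/109) - 24600 = 11434/5995 - 24600 = -147465566/5995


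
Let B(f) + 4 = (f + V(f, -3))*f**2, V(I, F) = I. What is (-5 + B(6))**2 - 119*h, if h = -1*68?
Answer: 187021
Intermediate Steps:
B(f) = -4 + 2*f**3 (B(f) = -4 + (f + f)*f**2 = -4 + (2*f)*f**2 = -4 + 2*f**3)
h = -68
(-5 + B(6))**2 - 119*h = (-5 + (-4 + 2*6**3))**2 - 119*(-68) = (-5 + (-4 + 2*216))**2 + 8092 = (-5 + (-4 + 432))**2 + 8092 = (-5 + 428)**2 + 8092 = 423**2 + 8092 = 178929 + 8092 = 187021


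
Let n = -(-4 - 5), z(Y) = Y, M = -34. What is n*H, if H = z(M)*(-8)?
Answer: 2448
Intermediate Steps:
n = 9 (n = -1*(-9) = 9)
H = 272 (H = -34*(-8) = 272)
n*H = 9*272 = 2448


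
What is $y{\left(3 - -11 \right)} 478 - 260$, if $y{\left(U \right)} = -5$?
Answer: $-2650$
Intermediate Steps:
$y{\left(3 - -11 \right)} 478 - 260 = \left(-5\right) 478 - 260 = -2390 - 260 = -2650$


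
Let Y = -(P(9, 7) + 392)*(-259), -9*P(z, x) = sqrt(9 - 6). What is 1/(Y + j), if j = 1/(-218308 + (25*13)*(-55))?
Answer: 152913864699801243/15525035112654171601874 + 43342932172953*sqrt(3)/15525035112654171601874 ≈ 9.8543e-6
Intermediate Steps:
P(z, x) = -sqrt(3)/9 (P(z, x) = -sqrt(9 - 6)/9 = -sqrt(3)/9)
Y = 101528 - 259*sqrt(3)/9 (Y = -(-sqrt(3)/9 + 392)*(-259) = -(392 - sqrt(3)/9)*(-259) = -(-101528 + 259*sqrt(3)/9) = 101528 - 259*sqrt(3)/9 ≈ 1.0148e+5)
j = -1/236183 (j = 1/(-218308 + 325*(-55)) = 1/(-218308 - 17875) = 1/(-236183) = -1/236183 ≈ -4.2340e-6)
1/(Y + j) = 1/((101528 - 259*sqrt(3)/9) - 1/236183) = 1/(23979187623/236183 - 259*sqrt(3)/9)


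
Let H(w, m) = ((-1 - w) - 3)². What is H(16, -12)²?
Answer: 160000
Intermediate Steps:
H(w, m) = (-4 - w)²
H(16, -12)² = ((4 + 16)²)² = (20²)² = 400² = 160000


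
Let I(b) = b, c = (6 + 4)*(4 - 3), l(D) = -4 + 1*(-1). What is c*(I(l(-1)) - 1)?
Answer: -60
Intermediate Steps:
l(D) = -5 (l(D) = -4 - 1 = -5)
c = 10 (c = 10*1 = 10)
c*(I(l(-1)) - 1) = 10*(-5 - 1) = 10*(-6) = -60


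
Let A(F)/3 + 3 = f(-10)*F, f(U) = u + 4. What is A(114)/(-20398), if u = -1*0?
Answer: -1359/20398 ≈ -0.066624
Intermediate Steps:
u = 0
f(U) = 4 (f(U) = 0 + 4 = 4)
A(F) = -9 + 12*F (A(F) = -9 + 3*(4*F) = -9 + 12*F)
A(114)/(-20398) = (-9 + 12*114)/(-20398) = (-9 + 1368)*(-1/20398) = 1359*(-1/20398) = -1359/20398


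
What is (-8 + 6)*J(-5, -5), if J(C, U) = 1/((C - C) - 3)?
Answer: ⅔ ≈ 0.66667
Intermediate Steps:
J(C, U) = -⅓ (J(C, U) = 1/(0 - 3) = 1/(-3) = -⅓)
(-8 + 6)*J(-5, -5) = (-8 + 6)*(-⅓) = -2*(-⅓) = ⅔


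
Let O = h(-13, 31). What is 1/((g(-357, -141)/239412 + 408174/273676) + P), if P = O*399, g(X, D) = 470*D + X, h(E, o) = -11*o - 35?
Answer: -420008452/63010838467317 ≈ -6.6657e-6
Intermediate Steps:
h(E, o) = -35 - 11*o
g(X, D) = X + 470*D
O = -376 (O = -35 - 11*31 = -35 - 341 = -376)
P = -150024 (P = -376*399 = -150024)
1/((g(-357, -141)/239412 + 408174/273676) + P) = 1/(((-357 + 470*(-141))/239412 + 408174/273676) - 150024) = 1/(((-357 - 66270)*(1/239412) + 408174*(1/273676)) - 150024) = 1/((-66627*1/239412 + 15699/10526) - 150024) = 1/((-22209/79804 + 15699/10526) - 150024) = 1/(509535531/420008452 - 150024) = 1/(-63010838467317/420008452) = -420008452/63010838467317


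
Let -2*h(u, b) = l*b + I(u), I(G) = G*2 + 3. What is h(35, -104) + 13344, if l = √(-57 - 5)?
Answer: 26615/2 + 52*I*√62 ≈ 13308.0 + 409.45*I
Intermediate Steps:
I(G) = 3 + 2*G (I(G) = 2*G + 3 = 3 + 2*G)
l = I*√62 (l = √(-62) = I*√62 ≈ 7.874*I)
h(u, b) = -3/2 - u - I*b*√62/2 (h(u, b) = -((I*√62)*b + (3 + 2*u))/2 = -(I*b*√62 + (3 + 2*u))/2 = -(3 + 2*u + I*b*√62)/2 = -3/2 - u - I*b*√62/2)
h(35, -104) + 13344 = (-3/2 - 1*35 - ½*I*(-104)*√62) + 13344 = (-3/2 - 35 + 52*I*√62) + 13344 = (-73/2 + 52*I*√62) + 13344 = 26615/2 + 52*I*√62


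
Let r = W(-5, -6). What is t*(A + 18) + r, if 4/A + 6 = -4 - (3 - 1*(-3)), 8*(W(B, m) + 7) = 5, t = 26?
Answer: 3641/8 ≈ 455.13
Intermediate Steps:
W(B, m) = -51/8 (W(B, m) = -7 + (⅛)*5 = -7 + 5/8 = -51/8)
r = -51/8 ≈ -6.3750
A = -¼ (A = 4/(-6 + (-4 - (3 - 1*(-3)))) = 4/(-6 + (-4 - (3 + 3))) = 4/(-6 + (-4 - 1*6)) = 4/(-6 + (-4 - 6)) = 4/(-6 - 10) = 4/(-16) = 4*(-1/16) = -¼ ≈ -0.25000)
t*(A + 18) + r = 26*(-¼ + 18) - 51/8 = 26*(71/4) - 51/8 = 923/2 - 51/8 = 3641/8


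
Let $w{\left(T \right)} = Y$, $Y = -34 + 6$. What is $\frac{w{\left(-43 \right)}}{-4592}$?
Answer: $\frac{1}{164} \approx 0.0060976$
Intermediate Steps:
$Y = -28$
$w{\left(T \right)} = -28$
$\frac{w{\left(-43 \right)}}{-4592} = - \frac{28}{-4592} = \left(-28\right) \left(- \frac{1}{4592}\right) = \frac{1}{164}$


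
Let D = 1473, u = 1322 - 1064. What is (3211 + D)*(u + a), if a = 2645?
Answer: 13597652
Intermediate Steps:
u = 258
(3211 + D)*(u + a) = (3211 + 1473)*(258 + 2645) = 4684*2903 = 13597652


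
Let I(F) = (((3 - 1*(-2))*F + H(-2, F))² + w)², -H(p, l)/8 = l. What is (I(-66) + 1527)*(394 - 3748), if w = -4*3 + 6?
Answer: -5153369787774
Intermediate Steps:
H(p, l) = -8*l
w = -6 (w = -12 + 6 = -6)
I(F) = (-6 + 9*F²)² (I(F) = (((3 - 1*(-2))*F - 8*F)² - 6)² = (((3 + 2)*F - 8*F)² - 6)² = ((5*F - 8*F)² - 6)² = ((-3*F)² - 6)² = (9*F² - 6)² = (-6 + 9*F²)²)
(I(-66) + 1527)*(394 - 3748) = (9*(-2 + 3*(-66)²)² + 1527)*(394 - 3748) = (9*(-2 + 3*4356)² + 1527)*(-3354) = (9*(-2 + 13068)² + 1527)*(-3354) = (9*13066² + 1527)*(-3354) = (9*170720356 + 1527)*(-3354) = (1536483204 + 1527)*(-3354) = 1536484731*(-3354) = -5153369787774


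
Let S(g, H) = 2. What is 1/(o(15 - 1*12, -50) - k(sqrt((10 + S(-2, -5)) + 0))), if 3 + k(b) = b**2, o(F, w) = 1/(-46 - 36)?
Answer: -82/739 ≈ -0.11096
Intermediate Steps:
o(F, w) = -1/82 (o(F, w) = 1/(-82) = -1/82)
k(b) = -3 + b**2
1/(o(15 - 1*12, -50) - k(sqrt((10 + S(-2, -5)) + 0))) = 1/(-1/82 - (-3 + (sqrt((10 + 2) + 0))**2)) = 1/(-1/82 - (-3 + (sqrt(12 + 0))**2)) = 1/(-1/82 - (-3 + (sqrt(12))**2)) = 1/(-1/82 - (-3 + (2*sqrt(3))**2)) = 1/(-1/82 - (-3 + 12)) = 1/(-1/82 - 1*9) = 1/(-1/82 - 9) = 1/(-739/82) = -82/739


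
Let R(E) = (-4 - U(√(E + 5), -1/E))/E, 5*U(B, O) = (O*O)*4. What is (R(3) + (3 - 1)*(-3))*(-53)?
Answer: 52682/135 ≈ 390.24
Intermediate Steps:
U(B, O) = 4*O²/5 (U(B, O) = ((O*O)*4)/5 = (O²*4)/5 = (4*O²)/5 = 4*O²/5)
R(E) = (-4 - 4/(5*E²))/E (R(E) = (-4 - 4*(-1/E)²/5)/E = (-4 - 4/(5*E²))/E)
(R(3) + (3 - 1)*(-3))*(-53) = ((-4/3 - ⅘/3³) + (3 - 1)*(-3))*(-53) = ((-4*⅓ - ⅘*1/27) + 2*(-3))*(-53) = ((-4/3 - 4/135) - 6)*(-53) = (-184/135 - 6)*(-53) = -994/135*(-53) = 52682/135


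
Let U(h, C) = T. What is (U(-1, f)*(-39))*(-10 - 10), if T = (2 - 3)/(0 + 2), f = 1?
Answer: -390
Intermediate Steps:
T = -1/2 ≈ -0.50000
U(h, C) = -1/2
(U(-1, f)*(-39))*(-10 - 10) = (-1/2*(-39))*(-10 - 10) = (39/2)*(-20) = -390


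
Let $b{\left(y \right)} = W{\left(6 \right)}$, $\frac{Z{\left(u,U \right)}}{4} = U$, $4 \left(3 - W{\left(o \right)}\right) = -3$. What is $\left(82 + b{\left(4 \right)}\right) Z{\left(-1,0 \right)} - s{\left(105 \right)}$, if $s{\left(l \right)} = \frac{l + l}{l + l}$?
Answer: $-1$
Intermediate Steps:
$W{\left(o \right)} = \frac{15}{4}$ ($W{\left(o \right)} = 3 - - \frac{3}{4} = 3 + \frac{3}{4} = \frac{15}{4}$)
$Z{\left(u,U \right)} = 4 U$
$s{\left(l \right)} = 1$ ($s{\left(l \right)} = \frac{2 l}{2 l} = 2 l \frac{1}{2 l} = 1$)
$b{\left(y \right)} = \frac{15}{4}$
$\left(82 + b{\left(4 \right)}\right) Z{\left(-1,0 \right)} - s{\left(105 \right)} = \left(82 + \frac{15}{4}\right) 4 \cdot 0 - 1 = \frac{343}{4} \cdot 0 - 1 = 0 - 1 = -1$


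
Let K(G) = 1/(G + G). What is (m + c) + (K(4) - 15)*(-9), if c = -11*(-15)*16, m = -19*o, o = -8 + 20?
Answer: 20367/8 ≈ 2545.9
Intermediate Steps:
o = 12
K(G) = 1/(2*G)
m = -228 (m = -19*12 = -228)
c = 2640 (c = 165*16 = 2640)
(m + c) + (K(4) - 15)*(-9) = (-228 + 2640) + ((1/2)/4 - 15)*(-9) = 2412 + ((1/2)*(1/4) - 15)*(-9) = 2412 + (1/8 - 15)*(-9) = 2412 - 119/8*(-9) = 2412 + 1071/8 = 20367/8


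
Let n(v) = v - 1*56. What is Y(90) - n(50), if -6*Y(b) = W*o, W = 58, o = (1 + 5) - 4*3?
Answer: 64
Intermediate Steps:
o = -6 (o = 6 - 12 = -6)
n(v) = -56 + v (n(v) = v - 56 = -56 + v)
Y(b) = 58 (Y(b) = -29*(-6)/3 = -⅙*(-348) = 58)
Y(90) - n(50) = 58 - (-56 + 50) = 58 - 1*(-6) = 58 + 6 = 64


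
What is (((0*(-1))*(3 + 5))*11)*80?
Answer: 0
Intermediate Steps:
(((0*(-1))*(3 + 5))*11)*80 = ((0*8)*11)*80 = (0*11)*80 = 0*80 = 0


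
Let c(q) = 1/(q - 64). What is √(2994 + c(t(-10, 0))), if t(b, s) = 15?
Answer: √146705/7 ≈ 54.717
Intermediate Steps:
c(q) = 1/(-64 + q)
√(2994 + c(t(-10, 0))) = √(2994 + 1/(-64 + 15)) = √(2994 + 1/(-49)) = √(2994 - 1/49) = √(146705/49) = √146705/7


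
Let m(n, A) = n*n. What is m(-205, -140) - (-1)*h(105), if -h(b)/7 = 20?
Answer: 41885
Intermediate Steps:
m(n, A) = n**2
h(b) = -140 (h(b) = -7*20 = -140)
m(-205, -140) - (-1)*h(105) = (-205)**2 - (-1)*(-140) = 42025 - 1*140 = 42025 - 140 = 41885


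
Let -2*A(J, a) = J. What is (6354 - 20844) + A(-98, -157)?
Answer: -14441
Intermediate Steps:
A(J, a) = -J/2
(6354 - 20844) + A(-98, -157) = (6354 - 20844) - 1/2*(-98) = -14490 + 49 = -14441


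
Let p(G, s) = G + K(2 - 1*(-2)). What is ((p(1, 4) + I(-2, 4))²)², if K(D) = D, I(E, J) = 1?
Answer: 1296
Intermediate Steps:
p(G, s) = 4 + G (p(G, s) = G + (2 - 1*(-2)) = G + (2 + 2) = G + 4 = 4 + G)
((p(1, 4) + I(-2, 4))²)² = (((4 + 1) + 1)²)² = ((5 + 1)²)² = (6²)² = 36² = 1296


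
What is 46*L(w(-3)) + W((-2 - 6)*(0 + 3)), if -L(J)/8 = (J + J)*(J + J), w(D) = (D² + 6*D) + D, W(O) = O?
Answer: -211992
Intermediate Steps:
w(D) = D² + 7*D
L(J) = -32*J² (L(J) = -8*(J + J)*(J + J) = -8*2*J*2*J = -32*J²)
46*L(w(-3)) + W((-2 - 6)*(0 + 3)) = 46*(-32*9*(7 - 3)²) + (-2 - 6)*(0 + 3) = 46*(-32*(-3*4)²) - 8*3 = 46*(-32*(-12)²) - 24 = 46*(-32*144) - 24 = 46*(-4608) - 24 = -211968 - 24 = -211992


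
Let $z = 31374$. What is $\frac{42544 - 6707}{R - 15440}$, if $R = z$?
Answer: $\frac{35837}{15934} \approx 2.2491$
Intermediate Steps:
$R = 31374$
$\frac{42544 - 6707}{R - 15440} = \frac{42544 - 6707}{31374 - 15440} = \frac{35837}{15934}$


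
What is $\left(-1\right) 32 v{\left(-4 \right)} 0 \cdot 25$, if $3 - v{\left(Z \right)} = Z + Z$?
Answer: $0$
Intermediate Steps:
$v{\left(Z \right)} = 3 - 2 Z$ ($v{\left(Z \right)} = 3 - \left(Z + Z\right) = 3 - 2 Z$)
$\left(-1\right) 32 v{\left(-4 \right)} 0 \cdot 25 = \left(-1\right) 32 \left(3 - -8\right) 0 \cdot 25 = - 32 \left(3 + 8\right) 0 \cdot 25 = - 32 \cdot 11 \cdot 0 \cdot 25 = \left(-32\right) 0 \cdot 25 = 0 \cdot 25 = 0$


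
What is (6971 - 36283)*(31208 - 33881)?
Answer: 78350976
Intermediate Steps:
(6971 - 36283)*(31208 - 33881) = -29312*(-2673) = 78350976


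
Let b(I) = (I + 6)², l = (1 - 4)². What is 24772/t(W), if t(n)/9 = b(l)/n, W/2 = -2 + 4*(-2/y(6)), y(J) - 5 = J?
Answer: -9008/135 ≈ -66.726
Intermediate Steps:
y(J) = 5 + J
l = 9 (l = (-3)² = 9)
W = -60/11 (W = 2*(-2 + 4*(-2/(5 + 6))) = 2*(-2 + 4*(-2/11)) = 2*(-2 - 8/11) = 2*(-30/11) = -60/11 ≈ -5.4545)
b(I) = (6 + I)²
t(n) = 2025/n (t(n) = 9*((6 + 9)²/n) = 9*(15²/n) = 9*(225/n) = 2025/n)
24772/t(W) = 24772/((2025/(-60/11))) = 24772/((2025*(-11/60))) = 24772/(-1485/4) = 24772*(-4/1485) = -9008/135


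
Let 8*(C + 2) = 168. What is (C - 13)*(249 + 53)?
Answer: 1812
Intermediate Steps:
C = 19 (C = -2 + (⅛)*168 = -2 + 21 = 19)
(C - 13)*(249 + 53) = (19 - 13)*(249 + 53) = 6*302 = 1812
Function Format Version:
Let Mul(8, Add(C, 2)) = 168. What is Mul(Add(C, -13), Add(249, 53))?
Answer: 1812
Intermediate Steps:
C = 19 (C = Add(-2, Mul(Rational(1, 8), 168)) = Add(-2, 21) = 19)
Mul(Add(C, -13), Add(249, 53)) = Mul(Add(19, -13), Add(249, 53)) = Mul(6, 302) = 1812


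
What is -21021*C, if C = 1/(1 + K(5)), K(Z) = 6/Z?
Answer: -9555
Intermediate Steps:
C = 5/11 (C = 1/(1 + 6/5) = 1/(11/5) = 5/11 ≈ 0.45455)
-21021*C = -21021*5/11 = -9555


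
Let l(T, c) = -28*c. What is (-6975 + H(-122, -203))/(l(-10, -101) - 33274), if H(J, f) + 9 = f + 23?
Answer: 3582/15223 ≈ 0.23530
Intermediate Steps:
H(J, f) = 14 + f (H(J, f) = -9 + (f + 23) = -9 + (23 + f) = 14 + f)
(-6975 + H(-122, -203))/(l(-10, -101) - 33274) = (-6975 + (14 - 203))/(-28*(-101) - 33274) = (-6975 - 189)/(2828 - 33274) = -7164/(-30446) = -7164*(-1/30446) = 3582/15223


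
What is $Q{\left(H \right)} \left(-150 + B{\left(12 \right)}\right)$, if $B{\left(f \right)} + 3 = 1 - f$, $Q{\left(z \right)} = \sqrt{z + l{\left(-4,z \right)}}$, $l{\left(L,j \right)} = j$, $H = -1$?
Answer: $- 164 i \sqrt{2} \approx - 231.93 i$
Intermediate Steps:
$Q{\left(z \right)} = \sqrt{2} \sqrt{z}$ ($Q{\left(z \right)} = \sqrt{z + z} = \sqrt{2 z} = \sqrt{2} \sqrt{z}$)
$B{\left(f \right)} = -2 - f$ ($B{\left(f \right)} = -3 - \left(-1 + f\right) = -2 - f$)
$Q{\left(H \right)} \left(-150 + B{\left(12 \right)}\right) = \sqrt{2} \sqrt{-1} \left(-150 - 14\right) = \sqrt{2} i \left(-150 - 14\right) = i \sqrt{2} \left(-150 - 14\right) = i \sqrt{2} \left(-164\right) = - 164 i \sqrt{2}$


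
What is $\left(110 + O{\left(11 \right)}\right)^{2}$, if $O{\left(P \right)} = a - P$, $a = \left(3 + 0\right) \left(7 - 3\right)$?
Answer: $12321$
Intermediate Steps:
$a = 12$ ($a = 3 \cdot 4 = 12$)
$O{\left(P \right)} = 12 - P$
$\left(110 + O{\left(11 \right)}\right)^{2} = \left(110 + \left(12 - 11\right)\right)^{2} = \left(110 + 1\right)^{2} = 111^{2} = 12321$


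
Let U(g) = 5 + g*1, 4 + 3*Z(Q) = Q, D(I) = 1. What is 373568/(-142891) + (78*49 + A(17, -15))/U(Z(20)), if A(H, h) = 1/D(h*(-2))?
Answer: 1627236271/4429621 ≈ 367.35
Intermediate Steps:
Z(Q) = -4/3 + Q/3
A(H, h) = 1 (A(H, h) = 1/1 = 1)
U(g) = 5 + g
373568/(-142891) + (78*49 + A(17, -15))/U(Z(20)) = 373568/(-142891) + (78*49 + 1)/(5 + (-4/3 + (⅓)*20)) = 373568*(-1/142891) + (3822 + 1)/(5 + (-4/3 + 20/3)) = -373568/142891 + 3823/(5 + 16/3) = -373568/142891 + 3823/(31/3) = -373568/142891 + 3823*(3/31) = -373568/142891 + 11469/31 = 1627236271/4429621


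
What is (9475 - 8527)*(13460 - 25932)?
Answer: -11823456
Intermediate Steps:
(9475 - 8527)*(13460 - 25932) = 948*(-12472) = -11823456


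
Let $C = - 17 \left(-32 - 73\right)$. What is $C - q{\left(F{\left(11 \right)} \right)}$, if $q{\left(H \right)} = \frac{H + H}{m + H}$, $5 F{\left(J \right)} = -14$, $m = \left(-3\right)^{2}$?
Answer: $\frac{55363}{31} \approx 1785.9$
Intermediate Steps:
$m = 9$
$F{\left(J \right)} = - \frac{14}{5}$ ($F{\left(J \right)} = \frac{1}{5} \left(-14\right) = - \frac{14}{5}$)
$C = 1785$ ($C = \left(-17\right) \left(-105\right) = 1785$)
$q{\left(H \right)} = \frac{2 H}{9 + H}$ ($q{\left(H \right)} = \frac{H + H}{9 + H} = \frac{2 H}{9 + H}$)
$C - q{\left(F{\left(11 \right)} \right)} = 1785 - 2 \left(- \frac{14}{5}\right) \frac{1}{9 - \frac{14}{5}} = 1785 - 2 \left(- \frac{14}{5}\right) \frac{1}{\frac{31}{5}} = 1785 - 2 \left(- \frac{14}{5}\right) \frac{5}{31} = 1785 - - \frac{28}{31} = 1785 + \frac{28}{31} = \frac{55363}{31}$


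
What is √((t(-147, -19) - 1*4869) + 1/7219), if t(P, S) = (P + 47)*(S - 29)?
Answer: I*√3595856090/7219 ≈ 8.3066*I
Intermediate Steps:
t(P, S) = (-29 + S)*(47 + P) (t(P, S) = (47 + P)*(-29 + S) = (-29 + S)*(47 + P))
√((t(-147, -19) - 1*4869) + 1/7219) = √(((-1363 - 29*(-147) + 47*(-19) - 147*(-19)) - 1*4869) + 1/7219) = √(((-1363 + 4263 - 893 + 2793) - 4869) + 1/7219) = √((4800 - 4869) + 1/7219) = √(-69 + 1/7219) = √(-498110/7219) = I*√3595856090/7219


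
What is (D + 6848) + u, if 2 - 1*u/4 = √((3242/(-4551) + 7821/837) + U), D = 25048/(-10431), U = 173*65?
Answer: 71489888/10431 - 16*√13999411338681/141081 ≈ 6429.3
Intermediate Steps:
U = 11245
D = -25048/10431 (D = 25048*(-1/10431) = -25048/10431 ≈ -2.4013)
u = 8 - 16*√13999411338681/141081 (u = 8 - 4*√((3242/(-4551) + 7821/837) + 11245) = 8 - 4*√((3242*(-1/4551) + 7821*(1/837)) + 11245) = 8 - 4*√((-3242/4551 + 869/93) + 11245) = 8 - 4*√(1217771/141081 + 11245) = 8 - 16*√13999411338681/141081 ≈ -416.33)
(D + 6848) + u = (-25048/10431 + 6848) + (8 - 16*√13999411338681/141081) = 71406440/10431 + (8 - 16*√13999411338681/141081) = 71489888/10431 - 16*√13999411338681/141081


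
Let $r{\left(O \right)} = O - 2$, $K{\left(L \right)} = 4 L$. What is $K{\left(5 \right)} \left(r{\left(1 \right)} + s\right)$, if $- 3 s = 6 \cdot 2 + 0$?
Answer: $-100$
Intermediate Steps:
$s = -4$ ($s = - \frac{6 \cdot 2 + 0}{3} = - \frac{12 + 0}{3} = \left(- \frac{1}{3}\right) 12 = -4$)
$r{\left(O \right)} = -2 + O$ ($r{\left(O \right)} = O - 2 = -2 + O$)
$K{\left(5 \right)} \left(r{\left(1 \right)} + s\right) = 4 \cdot 5 \left(\left(-2 + 1\right) - 4\right) = 20 \left(-1 - 4\right) = 20 \left(-5\right) = -100$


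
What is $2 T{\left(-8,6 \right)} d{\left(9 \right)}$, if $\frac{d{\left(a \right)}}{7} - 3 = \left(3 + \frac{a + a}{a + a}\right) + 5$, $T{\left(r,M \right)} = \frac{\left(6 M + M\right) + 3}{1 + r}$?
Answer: $-1080$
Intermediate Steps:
$T{\left(r,M \right)} = \frac{3 + 7 M}{1 + r}$ ($T{\left(r,M \right)} = \frac{7 M + 3}{1 + r} = \frac{3 + 7 M}{1 + r}$)
$d{\left(a \right)} = 84$ ($d{\left(a \right)} = 21 + 7 \left(\left(3 + \frac{a + a}{a + a}\right) + 5\right) = 21 + 7 \left(\left(3 + \frac{2 a}{2 a}\right) + 5\right) = 21 + 7 \left(\left(3 + 2 a \frac{1}{2 a}\right) + 5\right) = 21 + 7 \left(\left(3 + 1\right) + 5\right) = 21 + 7 \left(4 + 5\right) = 21 + 7 \cdot 9 = 21 + 63 = 84$)
$2 T{\left(-8,6 \right)} d{\left(9 \right)} = 2 \frac{3 + 7 \cdot 6}{1 - 8} \cdot 84 = 2 \frac{3 + 42}{-7} \cdot 84 = 2 \left(\left(- \frac{1}{7}\right) 45\right) 84 = 2 \left(- \frac{45}{7}\right) 84 = \left(- \frac{90}{7}\right) 84 = -1080$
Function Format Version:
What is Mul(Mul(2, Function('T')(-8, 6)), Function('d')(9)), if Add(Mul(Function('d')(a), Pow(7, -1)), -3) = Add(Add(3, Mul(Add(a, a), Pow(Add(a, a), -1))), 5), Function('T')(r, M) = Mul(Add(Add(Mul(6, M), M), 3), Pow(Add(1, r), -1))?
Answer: -1080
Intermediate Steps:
Function('T')(r, M) = Mul(Pow(Add(1, r), -1), Add(3, Mul(7, M))) (Function('T')(r, M) = Mul(Add(Mul(7, M), 3), Pow(Add(1, r), -1)) = Mul(Add(3, Mul(7, M)), Pow(Add(1, r), -1)) = Mul(Pow(Add(1, r), -1), Add(3, Mul(7, M))))
Function('d')(a) = 84 (Function('d')(a) = Add(21, Mul(7, Add(Add(3, Mul(Add(a, a), Pow(Add(a, a), -1))), 5))) = Add(21, Mul(7, Add(Add(3, Mul(Mul(2, a), Pow(Mul(2, a), -1))), 5))) = Add(21, Mul(7, Add(Add(3, Mul(Mul(2, a), Mul(Rational(1, 2), Pow(a, -1)))), 5))) = Add(21, Mul(7, Add(Add(3, 1), 5))) = Add(21, Mul(7, Add(4, 5))) = Add(21, Mul(7, 9)) = Add(21, 63) = 84)
Mul(Mul(2, Function('T')(-8, 6)), Function('d')(9)) = Mul(Mul(2, Mul(Pow(Add(1, -8), -1), Add(3, Mul(7, 6)))), 84) = Mul(Mul(2, Mul(Pow(-7, -1), Add(3, 42))), 84) = Mul(Mul(2, Mul(Rational(-1, 7), 45)), 84) = Mul(Mul(2, Rational(-45, 7)), 84) = Mul(Rational(-90, 7), 84) = -1080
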